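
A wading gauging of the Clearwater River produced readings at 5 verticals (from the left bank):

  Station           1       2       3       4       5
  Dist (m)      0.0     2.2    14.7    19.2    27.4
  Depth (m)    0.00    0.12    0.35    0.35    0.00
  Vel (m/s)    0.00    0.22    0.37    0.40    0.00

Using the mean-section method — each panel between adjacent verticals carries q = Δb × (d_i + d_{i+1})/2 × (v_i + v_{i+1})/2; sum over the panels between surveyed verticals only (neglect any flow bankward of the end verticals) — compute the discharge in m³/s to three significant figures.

Panel 1-2: Δb = 2.2 m, d̄ = (0.00+0.12)/2 = 0.06, v̄ = (0.00+0.22)/2 = 0.11 → q = 2.2×0.06×0.11 = 0.01452 m³/s
Panel 2-3: Δb = 12.5 m, d̄ = (0.12+0.35)/2 = 0.235, v̄ = (0.22+0.37)/2 = 0.295 → q = 12.5×0.235×0.295 = 0.8666 m³/s
Panel 3-4: Δb = 4.5 m, d̄ = (0.35+0.35)/2 = 0.35, v̄ = (0.37+0.40)/2 = 0.385 → q = 4.5×0.35×0.385 = 0.6064 m³/s
Panel 4-5: Δb = 8.2 m, d̄ = (0.35+0.00)/2 = 0.175, v̄ = (0.40+0.00)/2 = 0.2 → q = 8.2×0.175×0.2 = 0.2870 m³/s
Q = Σ q = 1.774 m³/s

1.77 m³/s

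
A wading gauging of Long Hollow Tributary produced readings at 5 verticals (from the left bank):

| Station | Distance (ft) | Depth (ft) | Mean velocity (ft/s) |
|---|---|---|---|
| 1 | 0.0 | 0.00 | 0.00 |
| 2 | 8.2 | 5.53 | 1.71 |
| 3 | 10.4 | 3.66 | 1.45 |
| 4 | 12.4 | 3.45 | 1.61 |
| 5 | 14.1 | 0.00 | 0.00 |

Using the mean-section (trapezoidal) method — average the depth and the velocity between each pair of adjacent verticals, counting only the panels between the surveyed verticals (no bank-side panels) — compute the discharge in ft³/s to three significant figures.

48.6 ft³/s

Panel 1-2: Δb = 8.2 ft, d̄ = (0.00+5.53)/2 = 2.765, v̄ = (0.00+1.71)/2 = 0.855 → q = 8.2×2.765×0.855 = 19.39 ft³/s
Panel 2-3: Δb = 2.2 ft, d̄ = (5.53+3.66)/2 = 4.595, v̄ = (1.71+1.45)/2 = 1.58 → q = 2.2×4.595×1.58 = 15.97 ft³/s
Panel 3-4: Δb = 2 ft, d̄ = (3.66+3.45)/2 = 3.555, v̄ = (1.45+1.61)/2 = 1.53 → q = 2×3.555×1.53 = 10.88 ft³/s
Panel 4-5: Δb = 1.7 ft, d̄ = (3.45+0.00)/2 = 1.725, v̄ = (1.61+0.00)/2 = 0.805 → q = 1.7×1.725×0.805 = 2.361 ft³/s
Q = Σ q = 48.60 ft³/s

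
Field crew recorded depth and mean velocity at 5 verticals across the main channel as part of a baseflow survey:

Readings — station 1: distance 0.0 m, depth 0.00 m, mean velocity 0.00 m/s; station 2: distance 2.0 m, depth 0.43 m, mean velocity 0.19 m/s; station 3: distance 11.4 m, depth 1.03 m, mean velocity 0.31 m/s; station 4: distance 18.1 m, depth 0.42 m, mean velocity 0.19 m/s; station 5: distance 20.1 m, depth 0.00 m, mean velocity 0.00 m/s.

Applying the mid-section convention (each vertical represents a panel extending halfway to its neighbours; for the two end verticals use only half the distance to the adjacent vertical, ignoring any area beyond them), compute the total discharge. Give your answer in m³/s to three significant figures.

3.38 m³/s

w_2 = (11.4 − 0.0)/2 = 5.7 m; q_2 = 0.19 × 0.43 × 5.7 = 0.4657 m³/s
w_3 = (18.1 − 2.0)/2 = 8.05 m; q_3 = 0.31 × 1.03 × 8.05 = 2.570 m³/s
w_4 = (20.1 − 11.4)/2 = 4.35 m; q_4 = 0.19 × 0.42 × 4.35 = 0.3471 m³/s
Stations 1, 5 contribute zero (depth or velocity is 0).
Q = Σ qᵢ = 3.383 m³/s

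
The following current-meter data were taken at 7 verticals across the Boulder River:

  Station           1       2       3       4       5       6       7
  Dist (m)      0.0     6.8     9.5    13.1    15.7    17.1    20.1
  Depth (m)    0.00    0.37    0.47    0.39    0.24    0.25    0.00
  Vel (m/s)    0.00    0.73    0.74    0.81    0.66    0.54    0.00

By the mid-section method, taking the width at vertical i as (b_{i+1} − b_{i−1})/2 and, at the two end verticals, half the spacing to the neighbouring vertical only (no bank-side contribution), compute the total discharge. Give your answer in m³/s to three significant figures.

w_2 = (9.5 − 0.0)/2 = 4.75 m; q_2 = 0.73 × 0.37 × 4.75 = 1.283 m³/s
w_3 = (13.1 − 6.8)/2 = 3.15 m; q_3 = 0.74 × 0.47 × 3.15 = 1.096 m³/s
w_4 = (15.7 − 9.5)/2 = 3.1 m; q_4 = 0.81 × 0.39 × 3.1 = 0.9793 m³/s
w_5 = (17.1 − 13.1)/2 = 2 m; q_5 = 0.66 × 0.24 × 2 = 0.3168 m³/s
w_6 = (20.1 − 15.7)/2 = 2.2 m; q_6 = 0.54 × 0.25 × 2.2 = 0.2970 m³/s
Stations 1, 7 contribute zero (depth or velocity is 0).
Q = Σ qᵢ = 3.972 m³/s

3.97 m³/s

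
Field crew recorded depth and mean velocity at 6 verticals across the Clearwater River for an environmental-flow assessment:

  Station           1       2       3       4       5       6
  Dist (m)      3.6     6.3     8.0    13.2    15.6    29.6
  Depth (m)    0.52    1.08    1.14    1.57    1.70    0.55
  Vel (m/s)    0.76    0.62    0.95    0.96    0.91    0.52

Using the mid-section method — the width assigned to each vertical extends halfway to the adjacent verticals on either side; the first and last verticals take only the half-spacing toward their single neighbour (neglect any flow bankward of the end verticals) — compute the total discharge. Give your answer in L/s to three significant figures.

w_1 = (6.3 − 3.6)/2 = 1.35 m; q_1 = 0.76 × 0.52 × 1.35 = 0.5335 m³/s
w_2 = (8.0 − 3.6)/2 = 2.2 m; q_2 = 0.62 × 1.08 × 2.2 = 1.473 m³/s
w_3 = (13.2 − 6.3)/2 = 3.45 m; q_3 = 0.95 × 1.14 × 3.45 = 3.736 m³/s
w_4 = (15.6 − 8.0)/2 = 3.8 m; q_4 = 0.96 × 1.57 × 3.8 = 5.727 m³/s
w_5 = (29.6 − 13.2)/2 = 8.2 m; q_5 = 0.91 × 1.70 × 8.2 = 12.69 m³/s
w_6 = (29.6 − 15.6)/2 = 7 m; q_6 = 0.52 × 0.55 × 7 = 2.002 m³/s
Q = Σ qᵢ = 26.16 m³/s
= 26.16 × 1000 = 26160 L/s

26200 L/s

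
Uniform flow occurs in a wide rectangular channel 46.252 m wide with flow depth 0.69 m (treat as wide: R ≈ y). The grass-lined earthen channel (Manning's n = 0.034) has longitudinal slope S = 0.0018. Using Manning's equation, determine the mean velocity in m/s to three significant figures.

0.974 m/s

A = b·y = 46.252 × 0.69 = 31.91 m²
Wide channel: R ≈ y = 0.69 m
Q = (1/n)·A·R^(2/3)·S^(1/2) = (1/0.034) × 31.91 × 0.6900^(2/3) × 0.0018^(1/2) = 31.10 m³/s
V = Q/A = 31.10/31.91 = 0.9744 m/s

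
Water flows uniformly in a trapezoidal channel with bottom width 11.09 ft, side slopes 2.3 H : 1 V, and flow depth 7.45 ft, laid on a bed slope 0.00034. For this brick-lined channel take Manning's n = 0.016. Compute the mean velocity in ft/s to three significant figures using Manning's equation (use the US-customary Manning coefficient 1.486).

4.56 ft/s

A = (b + z·y)·y = (11.09 + 2.3×7.45)×7.45 = 210.3 ft²
P = b + 2y√(1+z²) = 11.09 + 2×7.45×√(1+2.3²) = 48.46 ft
R = A/P = 210.3/48.46 = 4.339 ft
Q = (1.486/n)·A·R^(2/3)·S^(1/2) = (1.486/0.016) × 210.3 × 4.339^(2/3) × 0.00034^(1/2) = 958.0 ft³/s
V = Q/A = 958.0/210.3 = 4.556 ft/s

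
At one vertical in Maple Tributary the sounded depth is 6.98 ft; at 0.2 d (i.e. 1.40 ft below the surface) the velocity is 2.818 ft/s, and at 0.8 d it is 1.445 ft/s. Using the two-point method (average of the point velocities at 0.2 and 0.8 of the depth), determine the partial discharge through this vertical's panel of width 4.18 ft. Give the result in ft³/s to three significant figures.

62.2 ft³/s

v̄ = (2.818 + 1.445) / 2 = 2.132 ft/s
q = v̄ × d × w = 2.132 × 6.98 × 4.18 = 62.19 ft³/s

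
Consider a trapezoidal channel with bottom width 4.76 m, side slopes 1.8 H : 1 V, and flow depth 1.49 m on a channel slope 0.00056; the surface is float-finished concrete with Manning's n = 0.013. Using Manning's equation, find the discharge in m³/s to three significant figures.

20.4 m³/s

A = (b + z·y)·y = (4.76 + 1.8×1.49)×1.49 = 11.09 m²
P = b + 2y√(1+z²) = 4.76 + 2×1.49×√(1+1.8²) = 10.90 m
R = A/P = 11.09/10.90 = 1.018 m
Q = (1/n)·A·R^(2/3)·S^(1/2) = (1/0.013) × 11.09 × 1.018^(2/3) × 0.00056^(1/2) = 20.42 m³/s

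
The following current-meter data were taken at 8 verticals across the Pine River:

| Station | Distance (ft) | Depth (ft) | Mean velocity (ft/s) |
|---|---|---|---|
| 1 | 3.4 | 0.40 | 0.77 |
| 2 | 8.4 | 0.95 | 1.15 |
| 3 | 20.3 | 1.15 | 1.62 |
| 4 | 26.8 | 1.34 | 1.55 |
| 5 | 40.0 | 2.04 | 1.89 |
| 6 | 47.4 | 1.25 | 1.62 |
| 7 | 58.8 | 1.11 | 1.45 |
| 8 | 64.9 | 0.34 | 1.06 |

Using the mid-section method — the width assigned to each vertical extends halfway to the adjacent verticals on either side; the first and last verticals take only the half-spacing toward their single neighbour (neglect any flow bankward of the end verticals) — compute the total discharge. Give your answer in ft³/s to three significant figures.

w_1 = (8.4 − 3.4)/2 = 2.5 ft; q_1 = 0.77 × 0.40 × 2.5 = 0.7700 ft³/s
w_2 = (20.3 − 3.4)/2 = 8.45 ft; q_2 = 1.15 × 0.95 × 8.45 = 9.232 ft³/s
w_3 = (26.8 − 8.4)/2 = 9.2 ft; q_3 = 1.62 × 1.15 × 9.2 = 17.14 ft³/s
w_4 = (40.0 − 20.3)/2 = 9.85 ft; q_4 = 1.55 × 1.34 × 9.85 = 20.46 ft³/s
w_5 = (47.4 − 26.8)/2 = 10.3 ft; q_5 = 1.89 × 2.04 × 10.3 = 39.71 ft³/s
w_6 = (58.8 − 40.0)/2 = 9.4 ft; q_6 = 1.62 × 1.25 × 9.4 = 19.04 ft³/s
w_7 = (64.9 − 47.4)/2 = 8.75 ft; q_7 = 1.45 × 1.11 × 8.75 = 14.08 ft³/s
w_8 = (64.9 − 58.8)/2 = 3.05 ft; q_8 = 1.06 × 0.34 × 3.05 = 1.099 ft³/s
Q = Σ qᵢ = 121.5 ft³/s

122 ft³/s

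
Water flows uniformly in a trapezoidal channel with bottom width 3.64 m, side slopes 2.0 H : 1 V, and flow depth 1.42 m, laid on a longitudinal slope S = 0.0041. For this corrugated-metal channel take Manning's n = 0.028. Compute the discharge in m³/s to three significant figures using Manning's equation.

A = (b + z·y)·y = (3.64 + 2.0×1.42)×1.42 = 9.202 m²
P = b + 2y√(1+z²) = 3.64 + 2×1.42×√(1+2.0²) = 9.990 m
R = A/P = 9.202/9.990 = 0.9210 m
Q = (1/n)·A·R^(2/3)·S^(1/2) = (1/0.028) × 9.202 × 0.9210^(2/3) × 0.0041^(1/2) = 19.92 m³/s

19.9 m³/s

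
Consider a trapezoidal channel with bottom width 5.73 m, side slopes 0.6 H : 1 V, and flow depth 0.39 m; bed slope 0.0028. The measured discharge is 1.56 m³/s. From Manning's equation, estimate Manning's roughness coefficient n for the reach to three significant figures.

0.0392

A = (b + z·y)·y = (5.73 + 0.6×0.39)×0.39 = 2.326 m²
P = b + 2y√(1+z²) = 5.73 + 2×0.39×√(1+0.6²) = 6.640 m
R = A/P = 2.326/6.640 = 0.3503 m
n = (1/Q)·A·R^(2/3)·S^(1/2) = (1/1.56) × 2.326 × 0.4969 × 0.05292 = 0.03921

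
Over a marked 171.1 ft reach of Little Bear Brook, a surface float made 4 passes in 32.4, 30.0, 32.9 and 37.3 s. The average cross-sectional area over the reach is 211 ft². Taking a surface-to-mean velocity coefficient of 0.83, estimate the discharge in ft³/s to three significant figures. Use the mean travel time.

904 ft³/s

t̄ = (32.4 + 30.0 + 32.9 + 37.3) / 4 = 33.15 s
v_surface = L / t̄ = 171.1 / 33.15 = 5.161 ft/s
v_mean = 0.83 × 5.161 = 4.284 ft/s
Q = A × v_mean = 211 × 4.284 = 903.9 ft³/s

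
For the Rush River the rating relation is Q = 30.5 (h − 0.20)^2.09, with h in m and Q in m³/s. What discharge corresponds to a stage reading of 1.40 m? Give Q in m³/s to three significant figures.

Q = 30.5 × (1.40 − 0.20)^2.09 = 30.5 × 1.2^2.09 = 44.65 m³/s

44.6 m³/s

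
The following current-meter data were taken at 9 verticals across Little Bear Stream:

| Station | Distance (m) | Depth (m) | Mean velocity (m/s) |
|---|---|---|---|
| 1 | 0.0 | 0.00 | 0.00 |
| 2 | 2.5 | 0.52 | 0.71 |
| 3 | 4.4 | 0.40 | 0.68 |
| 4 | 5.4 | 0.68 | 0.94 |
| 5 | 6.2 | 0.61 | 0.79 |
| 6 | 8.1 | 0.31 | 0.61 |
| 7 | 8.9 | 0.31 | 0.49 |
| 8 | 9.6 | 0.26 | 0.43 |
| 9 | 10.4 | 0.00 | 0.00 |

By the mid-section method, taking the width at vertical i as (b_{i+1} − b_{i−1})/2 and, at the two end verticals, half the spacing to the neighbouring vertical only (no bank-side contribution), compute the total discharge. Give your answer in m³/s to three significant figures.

w_2 = (4.4 − 0.0)/2 = 2.2 m; q_2 = 0.71 × 0.52 × 2.2 = 0.8122 m³/s
w_3 = (5.4 − 2.5)/2 = 1.45 m; q_3 = 0.68 × 0.40 × 1.45 = 0.3944 m³/s
w_4 = (6.2 − 4.4)/2 = 0.9 m; q_4 = 0.94 × 0.68 × 0.9 = 0.5753 m³/s
w_5 = (8.1 − 5.4)/2 = 1.35 m; q_5 = 0.79 × 0.61 × 1.35 = 0.6506 m³/s
w_6 = (8.9 − 6.2)/2 = 1.35 m; q_6 = 0.61 × 0.31 × 1.35 = 0.2553 m³/s
w_7 = (9.6 − 8.1)/2 = 0.75 m; q_7 = 0.49 × 0.31 × 0.75 = 0.1139 m³/s
w_8 = (10.4 − 8.9)/2 = 0.75 m; q_8 = 0.43 × 0.26 × 0.75 = 0.08385 m³/s
Stations 1, 9 contribute zero (depth or velocity is 0).
Q = Σ qᵢ = 2.886 m³/s

2.89 m³/s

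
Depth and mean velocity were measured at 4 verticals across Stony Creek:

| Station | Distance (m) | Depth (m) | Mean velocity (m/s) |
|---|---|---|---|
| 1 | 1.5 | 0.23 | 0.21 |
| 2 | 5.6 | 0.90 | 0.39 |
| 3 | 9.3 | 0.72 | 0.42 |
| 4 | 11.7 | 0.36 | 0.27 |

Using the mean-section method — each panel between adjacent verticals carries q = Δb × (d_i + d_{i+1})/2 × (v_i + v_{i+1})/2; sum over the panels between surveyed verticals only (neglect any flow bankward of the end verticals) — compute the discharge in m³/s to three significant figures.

Panel 1-2: Δb = 4.1 m, d̄ = (0.23+0.90)/2 = 0.565, v̄ = (0.21+0.39)/2 = 0.3 → q = 4.1×0.565×0.3 = 0.6950 m³/s
Panel 2-3: Δb = 3.7 m, d̄ = (0.90+0.72)/2 = 0.81, v̄ = (0.39+0.42)/2 = 0.405 → q = 3.7×0.81×0.405 = 1.214 m³/s
Panel 3-4: Δb = 2.4 m, d̄ = (0.72+0.36)/2 = 0.54, v̄ = (0.42+0.27)/2 = 0.345 → q = 2.4×0.54×0.345 = 0.4471 m³/s
Q = Σ q = 2.356 m³/s

2.36 m³/s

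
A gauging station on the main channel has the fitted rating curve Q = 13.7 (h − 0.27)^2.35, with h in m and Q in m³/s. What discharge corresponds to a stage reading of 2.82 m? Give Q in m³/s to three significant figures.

124 m³/s

Q = 13.7 × (2.82 − 0.27)^2.35 = 13.7 × 2.55^2.35 = 123.6 m³/s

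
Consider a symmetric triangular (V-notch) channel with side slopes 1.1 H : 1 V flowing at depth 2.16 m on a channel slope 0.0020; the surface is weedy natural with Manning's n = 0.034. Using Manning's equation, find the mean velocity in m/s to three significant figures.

A = z·y² = 1.1×2.16² = 5.132 m²
P = 2y√(1+z²) = 2×2.16×√(1+1.1²) = 6.422 m
R = A/P = 5.132/6.422 = 0.7991 m
Q = (1/n)·A·R^(2/3)·S^(1/2) = (1/0.034) × 5.132 × 0.7991^(2/3) × 0.0020^(1/2) = 5.813 m³/s
V = Q/A = 5.813/5.132 = 1.133 m/s

1.13 m/s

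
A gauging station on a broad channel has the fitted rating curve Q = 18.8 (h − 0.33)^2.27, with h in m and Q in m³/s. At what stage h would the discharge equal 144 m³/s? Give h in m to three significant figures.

h − h₀ = (Q/C)^(1/b) = (144/18.8)^(1/2.27) = 2.452 m
h = 0.33 + 2.452 = 2.782 m

2.78 m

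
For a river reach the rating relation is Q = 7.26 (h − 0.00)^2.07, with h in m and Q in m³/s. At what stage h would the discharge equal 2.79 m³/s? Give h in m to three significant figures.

h − h₀ = (Q/C)^(1/b) = (2.79/7.26)^(1/2.07) = 0.6300 m
h = 0.00 + 0.6300 = 0.6300 m

0.630 m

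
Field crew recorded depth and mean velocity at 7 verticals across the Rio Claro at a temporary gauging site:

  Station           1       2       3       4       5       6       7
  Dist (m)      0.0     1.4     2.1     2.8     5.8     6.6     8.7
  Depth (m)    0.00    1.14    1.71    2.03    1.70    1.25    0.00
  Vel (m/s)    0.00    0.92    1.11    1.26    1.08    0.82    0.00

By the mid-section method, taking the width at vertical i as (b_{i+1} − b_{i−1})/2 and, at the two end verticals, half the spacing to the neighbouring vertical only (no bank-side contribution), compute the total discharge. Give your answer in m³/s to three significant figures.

12.1 m³/s

w_2 = (2.1 − 0.0)/2 = 1.05 m; q_2 = 0.92 × 1.14 × 1.05 = 1.101 m³/s
w_3 = (2.8 − 1.4)/2 = 0.7 m; q_3 = 1.11 × 1.71 × 0.7 = 1.329 m³/s
w_4 = (5.8 − 2.1)/2 = 1.85 m; q_4 = 1.26 × 2.03 × 1.85 = 4.732 m³/s
w_5 = (6.6 − 2.8)/2 = 1.9 m; q_5 = 1.08 × 1.70 × 1.9 = 3.488 m³/s
w_6 = (8.7 − 5.8)/2 = 1.45 m; q_6 = 0.82 × 1.25 × 1.45 = 1.486 m³/s
Stations 1, 7 contribute zero (depth or velocity is 0).
Q = Σ qᵢ = 12.14 m³/s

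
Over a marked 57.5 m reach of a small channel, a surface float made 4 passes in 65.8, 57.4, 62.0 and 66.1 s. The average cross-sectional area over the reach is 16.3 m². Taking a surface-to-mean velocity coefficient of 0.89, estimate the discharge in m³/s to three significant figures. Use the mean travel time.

t̄ = (65.8 + 57.4 + 62.0 + 66.1) / 4 = 62.825 s
v_surface = L / t̄ = 57.5 / 62.825 = 0.9152 m/s
v_mean = 0.89 × 0.9152 = 0.8146 m/s
Q = A × v_mean = 16.3 × 0.8146 = 13.28 m³/s

13.3 m³/s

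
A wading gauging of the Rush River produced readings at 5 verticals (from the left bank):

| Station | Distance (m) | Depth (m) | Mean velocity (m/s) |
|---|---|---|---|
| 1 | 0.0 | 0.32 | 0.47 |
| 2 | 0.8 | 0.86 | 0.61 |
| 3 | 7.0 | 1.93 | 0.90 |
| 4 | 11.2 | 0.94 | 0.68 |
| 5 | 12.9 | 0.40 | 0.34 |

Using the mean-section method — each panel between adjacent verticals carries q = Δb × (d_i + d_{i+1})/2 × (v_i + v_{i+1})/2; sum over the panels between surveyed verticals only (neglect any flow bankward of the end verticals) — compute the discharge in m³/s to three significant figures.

12.1 m³/s

Panel 1-2: Δb = 0.8 m, d̄ = (0.32+0.86)/2 = 0.59, v̄ = (0.47+0.61)/2 = 0.54 → q = 0.8×0.59×0.54 = 0.2549 m³/s
Panel 2-3: Δb = 6.2 m, d̄ = (0.86+1.93)/2 = 1.395, v̄ = (0.61+0.90)/2 = 0.755 → q = 6.2×1.395×0.755 = 6.530 m³/s
Panel 3-4: Δb = 4.2 m, d̄ = (1.93+0.94)/2 = 1.435, v̄ = (0.90+0.68)/2 = 0.79 → q = 4.2×1.435×0.79 = 4.761 m³/s
Panel 4-5: Δb = 1.7 m, d̄ = (0.94+0.40)/2 = 0.67, v̄ = (0.68+0.34)/2 = 0.51 → q = 1.7×0.67×0.51 = 0.5809 m³/s
Q = Σ q = 12.13 m³/s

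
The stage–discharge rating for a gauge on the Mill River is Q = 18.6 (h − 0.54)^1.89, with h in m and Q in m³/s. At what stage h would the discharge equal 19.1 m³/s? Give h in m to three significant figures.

h − h₀ = (Q/C)^(1/b) = (19.1/18.6)^(1/1.89) = 1.014 m
h = 0.54 + 1.014 = 1.554 m

1.55 m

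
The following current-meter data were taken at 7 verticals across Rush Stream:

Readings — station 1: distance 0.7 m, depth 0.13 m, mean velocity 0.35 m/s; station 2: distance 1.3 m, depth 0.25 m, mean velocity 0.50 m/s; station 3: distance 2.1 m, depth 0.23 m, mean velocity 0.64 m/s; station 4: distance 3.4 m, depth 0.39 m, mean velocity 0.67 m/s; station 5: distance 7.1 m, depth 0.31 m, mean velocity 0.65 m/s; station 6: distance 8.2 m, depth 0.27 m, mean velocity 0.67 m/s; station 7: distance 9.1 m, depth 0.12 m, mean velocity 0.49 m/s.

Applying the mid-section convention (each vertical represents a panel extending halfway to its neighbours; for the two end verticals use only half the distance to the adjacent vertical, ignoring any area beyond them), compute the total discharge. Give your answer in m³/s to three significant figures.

w_1 = (1.3 − 0.7)/2 = 0.3 m; q_1 = 0.35 × 0.13 × 0.3 = 0.01365 m³/s
w_2 = (2.1 − 0.7)/2 = 0.7 m; q_2 = 0.50 × 0.25 × 0.7 = 0.08750 m³/s
w_3 = (3.4 − 1.3)/2 = 1.05 m; q_3 = 0.64 × 0.23 × 1.05 = 0.1546 m³/s
w_4 = (7.1 − 2.1)/2 = 2.5 m; q_4 = 0.67 × 0.39 × 2.5 = 0.6533 m³/s
w_5 = (8.2 − 3.4)/2 = 2.4 m; q_5 = 0.65 × 0.31 × 2.4 = 0.4836 m³/s
w_6 = (9.1 − 7.1)/2 = 1 m; q_6 = 0.67 × 0.27 × 1 = 0.1809 m³/s
w_7 = (9.1 − 8.2)/2 = 0.45 m; q_7 = 0.49 × 0.12 × 0.45 = 0.02646 m³/s
Q = Σ qᵢ = 1.600 m³/s

1.60 m³/s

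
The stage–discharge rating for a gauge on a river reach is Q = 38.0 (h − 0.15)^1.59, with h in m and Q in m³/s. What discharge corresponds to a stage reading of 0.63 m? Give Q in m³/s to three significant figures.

11.8 m³/s

Q = 38.0 × (0.63 − 0.15)^1.59 = 38.0 × 0.48^1.59 = 11.83 m³/s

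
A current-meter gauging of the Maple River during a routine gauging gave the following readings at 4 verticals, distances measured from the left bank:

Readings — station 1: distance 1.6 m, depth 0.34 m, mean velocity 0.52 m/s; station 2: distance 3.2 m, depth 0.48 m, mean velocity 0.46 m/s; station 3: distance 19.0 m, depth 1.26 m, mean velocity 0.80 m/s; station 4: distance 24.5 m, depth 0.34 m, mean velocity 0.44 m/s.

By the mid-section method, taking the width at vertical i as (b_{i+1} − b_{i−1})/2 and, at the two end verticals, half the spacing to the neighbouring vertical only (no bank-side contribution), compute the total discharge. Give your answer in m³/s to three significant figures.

w_1 = (3.2 − 1.6)/2 = 0.8 m; q_1 = 0.52 × 0.34 × 0.8 = 0.1414 m³/s
w_2 = (19.0 − 1.6)/2 = 8.7 m; q_2 = 0.46 × 0.48 × 8.7 = 1.921 m³/s
w_3 = (24.5 − 3.2)/2 = 10.65 m; q_3 = 0.80 × 1.26 × 10.65 = 10.74 m³/s
w_4 = (24.5 − 19.0)/2 = 2.75 m; q_4 = 0.44 × 0.34 × 2.75 = 0.4114 m³/s
Q = Σ qᵢ = 13.21 m³/s

13.2 m³/s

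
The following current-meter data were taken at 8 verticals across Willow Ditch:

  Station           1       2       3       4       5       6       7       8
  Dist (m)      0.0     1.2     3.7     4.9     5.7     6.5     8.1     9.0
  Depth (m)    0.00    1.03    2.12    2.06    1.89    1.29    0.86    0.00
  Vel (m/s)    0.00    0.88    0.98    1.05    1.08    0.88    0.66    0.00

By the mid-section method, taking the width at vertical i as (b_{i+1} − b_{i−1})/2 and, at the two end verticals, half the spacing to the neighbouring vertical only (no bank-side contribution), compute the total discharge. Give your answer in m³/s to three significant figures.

w_2 = (3.7 − 0.0)/2 = 1.85 m; q_2 = 0.88 × 1.03 × 1.85 = 1.677 m³/s
w_3 = (4.9 − 1.2)/2 = 1.85 m; q_3 = 0.98 × 2.12 × 1.85 = 3.844 m³/s
w_4 = (5.7 − 3.7)/2 = 1 m; q_4 = 1.05 × 2.06 × 1 = 2.163 m³/s
w_5 = (6.5 − 4.9)/2 = 0.8 m; q_5 = 1.08 × 1.89 × 0.8 = 1.633 m³/s
w_6 = (8.1 − 5.7)/2 = 1.2 m; q_6 = 0.88 × 1.29 × 1.2 = 1.362 m³/s
w_7 = (9.0 − 6.5)/2 = 1.25 m; q_7 = 0.66 × 0.86 × 1.25 = 0.7095 m³/s
Stations 1, 8 contribute zero (depth or velocity is 0).
Q = Σ qᵢ = 11.39 m³/s

11.4 m³/s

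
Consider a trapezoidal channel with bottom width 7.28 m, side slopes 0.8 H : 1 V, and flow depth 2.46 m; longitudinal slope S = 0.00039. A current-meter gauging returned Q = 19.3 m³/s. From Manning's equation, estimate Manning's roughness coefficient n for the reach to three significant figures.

0.0328

A = (b + z·y)·y = (7.28 + 0.8×2.46)×2.46 = 22.75 m²
P = b + 2y√(1+z²) = 7.28 + 2×2.46×√(1+0.8²) = 13.58 m
R = A/P = 22.75/13.58 = 1.675 m
n = (1/Q)·A·R^(2/3)·S^(1/2) = (1/19.3) × 22.75 × 1.411 × 0.01975 = 0.03283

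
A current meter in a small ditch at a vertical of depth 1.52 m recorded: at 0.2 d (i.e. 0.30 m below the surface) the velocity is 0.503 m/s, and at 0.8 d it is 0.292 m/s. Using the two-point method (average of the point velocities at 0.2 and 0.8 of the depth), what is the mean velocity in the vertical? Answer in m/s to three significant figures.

v̄ = (0.503 + 0.292) / 2 = 0.3975 m/s

0.398 m/s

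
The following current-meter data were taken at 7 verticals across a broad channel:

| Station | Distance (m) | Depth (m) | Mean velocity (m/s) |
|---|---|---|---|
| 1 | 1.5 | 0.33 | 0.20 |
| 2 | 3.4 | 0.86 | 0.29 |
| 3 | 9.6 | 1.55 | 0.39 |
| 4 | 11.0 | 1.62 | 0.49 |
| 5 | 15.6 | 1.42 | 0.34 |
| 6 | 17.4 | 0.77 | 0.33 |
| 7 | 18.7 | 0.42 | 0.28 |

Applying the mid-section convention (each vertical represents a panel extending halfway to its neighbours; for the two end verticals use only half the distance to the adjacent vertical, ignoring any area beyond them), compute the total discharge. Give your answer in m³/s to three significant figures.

w_1 = (3.4 − 1.5)/2 = 0.95 m; q_1 = 0.20 × 0.33 × 0.95 = 0.06270 m³/s
w_2 = (9.6 − 1.5)/2 = 4.05 m; q_2 = 0.29 × 0.86 × 4.05 = 1.010 m³/s
w_3 = (11.0 − 3.4)/2 = 3.8 m; q_3 = 0.39 × 1.55 × 3.8 = 2.297 m³/s
w_4 = (15.6 − 9.6)/2 = 3 m; q_4 = 0.49 × 1.62 × 3 = 2.381 m³/s
w_5 = (17.4 − 11.0)/2 = 3.2 m; q_5 = 0.34 × 1.42 × 3.2 = 1.545 m³/s
w_6 = (18.7 − 15.6)/2 = 1.55 m; q_6 = 0.33 × 0.77 × 1.55 = 0.3939 m³/s
w_7 = (18.7 − 17.4)/2 = 0.65 m; q_7 = 0.28 × 0.42 × 0.65 = 0.07644 m³/s
Q = Σ qᵢ = 7.767 m³/s

7.77 m³/s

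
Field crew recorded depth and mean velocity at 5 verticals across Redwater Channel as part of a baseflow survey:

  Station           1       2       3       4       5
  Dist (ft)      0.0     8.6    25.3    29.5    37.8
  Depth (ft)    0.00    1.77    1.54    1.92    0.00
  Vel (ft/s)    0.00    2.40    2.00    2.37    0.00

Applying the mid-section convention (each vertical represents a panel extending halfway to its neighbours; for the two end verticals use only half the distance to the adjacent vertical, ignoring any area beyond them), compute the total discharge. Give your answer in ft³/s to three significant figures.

w_2 = (25.3 − 0.0)/2 = 12.65 ft; q_2 = 2.40 × 1.77 × 12.65 = 53.74 ft³/s
w_3 = (29.5 − 8.6)/2 = 10.45 ft; q_3 = 2.00 × 1.54 × 10.45 = 32.19 ft³/s
w_4 = (37.8 − 25.3)/2 = 6.25 ft; q_4 = 2.37 × 1.92 × 6.25 = 28.44 ft³/s
Stations 1, 5 contribute zero (depth or velocity is 0).
Q = Σ qᵢ = 114.4 ft³/s

114 ft³/s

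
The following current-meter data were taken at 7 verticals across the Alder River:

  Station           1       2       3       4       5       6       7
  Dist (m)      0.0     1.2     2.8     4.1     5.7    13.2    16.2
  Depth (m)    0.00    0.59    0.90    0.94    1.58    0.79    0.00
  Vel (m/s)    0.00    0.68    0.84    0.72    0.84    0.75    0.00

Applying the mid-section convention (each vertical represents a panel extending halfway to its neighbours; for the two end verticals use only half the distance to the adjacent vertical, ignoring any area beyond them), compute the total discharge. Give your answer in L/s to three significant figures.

w_2 = (2.8 − 0.0)/2 = 1.4 m; q_2 = 0.68 × 0.59 × 1.4 = 0.5617 m³/s
w_3 = (4.1 − 1.2)/2 = 1.45 m; q_3 = 0.84 × 0.90 × 1.45 = 1.096 m³/s
w_4 = (5.7 − 2.8)/2 = 1.45 m; q_4 = 0.72 × 0.94 × 1.45 = 0.9814 m³/s
w_5 = (13.2 − 4.1)/2 = 4.55 m; q_5 = 0.84 × 1.58 × 4.55 = 6.039 m³/s
w_6 = (16.2 − 5.7)/2 = 5.25 m; q_6 = 0.75 × 0.79 × 5.25 = 3.111 m³/s
Stations 1, 7 contribute zero (depth or velocity is 0).
Q = Σ qᵢ = 11.79 m³/s
= 11.79 × 1000 = 11790 L/s

11800 L/s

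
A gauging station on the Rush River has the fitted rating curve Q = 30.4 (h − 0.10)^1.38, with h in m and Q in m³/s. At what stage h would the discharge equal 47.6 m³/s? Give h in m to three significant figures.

h − h₀ = (Q/C)^(1/b) = (47.6/30.4)^(1/1.38) = 1.384 m
h = 0.10 + 1.384 = 1.484 m

1.48 m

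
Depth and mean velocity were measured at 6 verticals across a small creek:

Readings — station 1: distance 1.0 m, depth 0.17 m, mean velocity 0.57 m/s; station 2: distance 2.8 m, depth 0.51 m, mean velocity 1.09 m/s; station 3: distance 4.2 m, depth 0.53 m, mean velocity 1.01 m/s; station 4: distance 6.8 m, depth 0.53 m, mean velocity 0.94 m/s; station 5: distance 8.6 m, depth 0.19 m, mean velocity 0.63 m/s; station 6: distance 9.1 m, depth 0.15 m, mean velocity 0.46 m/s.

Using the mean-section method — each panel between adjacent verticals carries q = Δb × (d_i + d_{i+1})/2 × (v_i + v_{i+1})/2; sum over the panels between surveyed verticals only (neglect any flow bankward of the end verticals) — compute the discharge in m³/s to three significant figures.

Panel 1-2: Δb = 1.8 m, d̄ = (0.17+0.51)/2 = 0.34, v̄ = (0.57+1.09)/2 = 0.83 → q = 1.8×0.34×0.83 = 0.5080 m³/s
Panel 2-3: Δb = 1.4 m, d̄ = (0.51+0.53)/2 = 0.52, v̄ = (1.09+1.01)/2 = 1.05 → q = 1.4×0.52×1.05 = 0.7644 m³/s
Panel 3-4: Δb = 2.6 m, d̄ = (0.53+0.53)/2 = 0.53, v̄ = (1.01+0.94)/2 = 0.975 → q = 2.6×0.53×0.975 = 1.344 m³/s
Panel 4-5: Δb = 1.8 m, d̄ = (0.53+0.19)/2 = 0.36, v̄ = (0.94+0.63)/2 = 0.785 → q = 1.8×0.36×0.785 = 0.5087 m³/s
Panel 5-6: Δb = 0.5 m, d̄ = (0.19+0.15)/2 = 0.17, v̄ = (0.63+0.46)/2 = 0.545 → q = 0.5×0.17×0.545 = 0.04633 m³/s
Q = Σ q = 3.171 m³/s

3.17 m³/s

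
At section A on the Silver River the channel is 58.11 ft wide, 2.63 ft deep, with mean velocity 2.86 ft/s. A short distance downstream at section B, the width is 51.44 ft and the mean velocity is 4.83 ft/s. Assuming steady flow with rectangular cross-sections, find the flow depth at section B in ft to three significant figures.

Q = A₁V₁ = (58.11×2.63) × 2.86 = 437.1 ft³/s
d₂ = Q/(b₂ V₂) = 437.1/(51.44×4.83) = 1.759 ft

1.76 ft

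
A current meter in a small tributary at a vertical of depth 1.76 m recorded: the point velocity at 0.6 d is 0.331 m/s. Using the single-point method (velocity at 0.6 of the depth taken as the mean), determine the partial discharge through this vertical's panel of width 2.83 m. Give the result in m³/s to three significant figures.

1.65 m³/s

v̄ = v₀.₆ = 0.331 m/s
q = v̄ × d × w = 0.3310 × 1.76 × 2.83 = 1.649 m³/s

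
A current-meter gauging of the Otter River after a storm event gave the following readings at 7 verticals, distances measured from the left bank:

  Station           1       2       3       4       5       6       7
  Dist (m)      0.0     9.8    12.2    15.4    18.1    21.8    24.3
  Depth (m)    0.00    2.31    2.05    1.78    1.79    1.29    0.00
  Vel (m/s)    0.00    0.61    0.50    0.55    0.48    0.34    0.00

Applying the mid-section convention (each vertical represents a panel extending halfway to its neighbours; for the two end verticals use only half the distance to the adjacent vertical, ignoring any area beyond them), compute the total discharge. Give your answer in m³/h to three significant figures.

w_2 = (12.2 − 0.0)/2 = 6.1 m; q_2 = 0.61 × 2.31 × 6.1 = 8.596 m³/s
w_3 = (15.4 − 9.8)/2 = 2.8 m; q_3 = 0.50 × 2.05 × 2.8 = 2.870 m³/s
w_4 = (18.1 − 12.2)/2 = 2.95 m; q_4 = 0.55 × 1.78 × 2.95 = 2.888 m³/s
w_5 = (21.8 − 15.4)/2 = 3.2 m; q_5 = 0.48 × 1.79 × 3.2 = 2.749 m³/s
w_6 = (24.3 − 18.1)/2 = 3.1 m; q_6 = 0.34 × 1.29 × 3.1 = 1.360 m³/s
Stations 1, 7 contribute zero (depth or velocity is 0).
Q = Σ qᵢ = 18.46 m³/s
= 18.46 × 3600 = 66470 m³/h

66500 m³/h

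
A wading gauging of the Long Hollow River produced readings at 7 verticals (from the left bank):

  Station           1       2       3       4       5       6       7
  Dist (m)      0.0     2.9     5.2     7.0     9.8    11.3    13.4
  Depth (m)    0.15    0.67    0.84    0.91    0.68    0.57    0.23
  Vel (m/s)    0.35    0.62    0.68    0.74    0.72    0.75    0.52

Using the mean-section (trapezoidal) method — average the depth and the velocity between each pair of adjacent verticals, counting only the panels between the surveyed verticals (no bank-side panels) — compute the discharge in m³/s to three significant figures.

5.67 m³/s

Panel 1-2: Δb = 2.9 m, d̄ = (0.15+0.67)/2 = 0.41, v̄ = (0.35+0.62)/2 = 0.485 → q = 2.9×0.41×0.485 = 0.5767 m³/s
Panel 2-3: Δb = 2.3 m, d̄ = (0.67+0.84)/2 = 0.755, v̄ = (0.62+0.68)/2 = 0.65 → q = 2.3×0.755×0.65 = 1.129 m³/s
Panel 3-4: Δb = 1.8 m, d̄ = (0.84+0.91)/2 = 0.875, v̄ = (0.68+0.74)/2 = 0.71 → q = 1.8×0.875×0.71 = 1.118 m³/s
Panel 4-5: Δb = 2.8 m, d̄ = (0.91+0.68)/2 = 0.795, v̄ = (0.74+0.72)/2 = 0.73 → q = 2.8×0.795×0.73 = 1.625 m³/s
Panel 5-6: Δb = 1.5 m, d̄ = (0.68+0.57)/2 = 0.625, v̄ = (0.72+0.75)/2 = 0.735 → q = 1.5×0.625×0.735 = 0.6891 m³/s
Panel 6-7: Δb = 2.1 m, d̄ = (0.57+0.23)/2 = 0.4, v̄ = (0.75+0.52)/2 = 0.635 → q = 2.1×0.4×0.635 = 0.5334 m³/s
Q = Σ q = 5.671 m³/s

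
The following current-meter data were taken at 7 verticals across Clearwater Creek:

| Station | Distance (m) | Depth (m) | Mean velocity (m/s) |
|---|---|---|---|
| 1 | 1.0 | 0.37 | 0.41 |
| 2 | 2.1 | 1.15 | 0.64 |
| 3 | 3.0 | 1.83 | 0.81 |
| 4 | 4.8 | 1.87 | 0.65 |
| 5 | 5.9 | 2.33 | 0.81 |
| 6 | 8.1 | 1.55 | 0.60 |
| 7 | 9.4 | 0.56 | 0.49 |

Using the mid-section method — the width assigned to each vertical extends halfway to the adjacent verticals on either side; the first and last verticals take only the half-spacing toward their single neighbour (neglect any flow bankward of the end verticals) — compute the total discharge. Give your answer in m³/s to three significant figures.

9.50 m³/s

w_1 = (2.1 − 1.0)/2 = 0.55 m; q_1 = 0.41 × 0.37 × 0.55 = 0.08344 m³/s
w_2 = (3.0 − 1.0)/2 = 1 m; q_2 = 0.64 × 1.15 × 1 = 0.7360 m³/s
w_3 = (4.8 − 2.1)/2 = 1.35 m; q_3 = 0.81 × 1.83 × 1.35 = 2.001 m³/s
w_4 = (5.9 − 3.0)/2 = 1.45 m; q_4 = 0.65 × 1.87 × 1.45 = 1.762 m³/s
w_5 = (8.1 − 4.8)/2 = 1.65 m; q_5 = 0.81 × 2.33 × 1.65 = 3.114 m³/s
w_6 = (9.4 − 5.9)/2 = 1.75 m; q_6 = 0.60 × 1.55 × 1.75 = 1.628 m³/s
w_7 = (9.4 − 8.1)/2 = 0.65 m; q_7 = 0.49 × 0.56 × 0.65 = 0.1784 m³/s
Q = Σ qᵢ = 9.503 m³/s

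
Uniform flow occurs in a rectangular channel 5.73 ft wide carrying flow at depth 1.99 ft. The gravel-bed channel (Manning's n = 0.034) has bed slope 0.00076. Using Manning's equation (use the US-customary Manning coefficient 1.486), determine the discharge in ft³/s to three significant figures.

A = b·y = 5.73 × 1.99 = 11.40 ft²
P = b + 2y = 5.73 + 2×1.99 = 9.710 ft
R = A/P = 11.40/9.710 = 1.174 ft
Q = (1.486/n)·A·R^(2/3)·S^(1/2) = (1.486/0.034) × 11.40 × 1.174^(2/3) × 0.00076^(1/2) = 15.29 ft³/s

15.3 ft³/s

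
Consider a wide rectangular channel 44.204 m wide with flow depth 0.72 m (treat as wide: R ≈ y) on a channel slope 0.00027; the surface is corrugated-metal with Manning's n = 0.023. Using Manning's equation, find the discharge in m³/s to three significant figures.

18.3 m³/s

A = b·y = 44.204 × 0.72 = 31.83 m²
Wide channel: R ≈ y = 0.72 m
Q = (1/n)·A·R^(2/3)·S^(1/2) = (1/0.023) × 31.83 × 0.7200^(2/3) × 0.00027^(1/2) = 18.27 m³/s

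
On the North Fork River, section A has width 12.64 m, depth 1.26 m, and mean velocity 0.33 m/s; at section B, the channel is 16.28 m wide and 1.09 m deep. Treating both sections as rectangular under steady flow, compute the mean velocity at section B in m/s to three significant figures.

Q = A₁V₁ = (12.64×1.26) × 0.33 = 5.256 m³/s
A₂ = 16.28 × 1.09 = 17.75 m²
V₂ = Q/A₂ = 5.256/17.75 = 0.2962 m/s

0.296 m/s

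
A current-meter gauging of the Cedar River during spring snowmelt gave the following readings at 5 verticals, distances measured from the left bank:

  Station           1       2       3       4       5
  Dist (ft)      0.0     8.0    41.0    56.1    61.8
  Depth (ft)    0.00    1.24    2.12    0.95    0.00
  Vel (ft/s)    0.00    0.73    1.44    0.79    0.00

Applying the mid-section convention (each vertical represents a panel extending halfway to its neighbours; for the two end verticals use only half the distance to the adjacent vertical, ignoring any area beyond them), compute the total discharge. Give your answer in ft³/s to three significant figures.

w_2 = (41.0 − 0.0)/2 = 20.5 ft; q_2 = 0.73 × 1.24 × 20.5 = 18.56 ft³/s
w_3 = (56.1 − 8.0)/2 = 24.05 ft; q_3 = 1.44 × 2.12 × 24.05 = 73.42 ft³/s
w_4 = (61.8 − 41.0)/2 = 10.4 ft; q_4 = 0.79 × 0.95 × 10.4 = 7.805 ft³/s
Stations 1, 5 contribute zero (depth or velocity is 0).
Q = Σ qᵢ = 99.78 ft³/s

99.8 ft³/s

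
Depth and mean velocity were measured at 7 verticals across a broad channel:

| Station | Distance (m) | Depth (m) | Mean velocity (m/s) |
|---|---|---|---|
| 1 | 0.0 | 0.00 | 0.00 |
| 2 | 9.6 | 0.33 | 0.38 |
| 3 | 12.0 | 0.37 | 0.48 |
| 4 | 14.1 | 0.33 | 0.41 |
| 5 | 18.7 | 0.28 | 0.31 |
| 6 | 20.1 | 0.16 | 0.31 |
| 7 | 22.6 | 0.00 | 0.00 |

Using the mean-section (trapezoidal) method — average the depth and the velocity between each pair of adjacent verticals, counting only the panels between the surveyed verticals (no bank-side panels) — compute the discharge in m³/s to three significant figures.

Panel 1-2: Δb = 9.6 m, d̄ = (0.00+0.33)/2 = 0.165, v̄ = (0.00+0.38)/2 = 0.19 → q = 9.6×0.165×0.19 = 0.3010 m³/s
Panel 2-3: Δb = 2.4 m, d̄ = (0.33+0.37)/2 = 0.35, v̄ = (0.38+0.48)/2 = 0.43 → q = 2.4×0.35×0.43 = 0.3612 m³/s
Panel 3-4: Δb = 2.1 m, d̄ = (0.37+0.33)/2 = 0.35, v̄ = (0.48+0.41)/2 = 0.445 → q = 2.1×0.35×0.445 = 0.3271 m³/s
Panel 4-5: Δb = 4.6 m, d̄ = (0.33+0.28)/2 = 0.305, v̄ = (0.41+0.31)/2 = 0.36 → q = 4.6×0.305×0.36 = 0.5051 m³/s
Panel 5-6: Δb = 1.4 m, d̄ = (0.28+0.16)/2 = 0.22, v̄ = (0.31+0.31)/2 = 0.31 → q = 1.4×0.22×0.31 = 0.09548 m³/s
Panel 6-7: Δb = 2.5 m, d̄ = (0.16+0.00)/2 = 0.08, v̄ = (0.31+0.00)/2 = 0.155 → q = 2.5×0.08×0.155 = 0.03100 m³/s
Q = Σ q = 1.621 m³/s

1.62 m³/s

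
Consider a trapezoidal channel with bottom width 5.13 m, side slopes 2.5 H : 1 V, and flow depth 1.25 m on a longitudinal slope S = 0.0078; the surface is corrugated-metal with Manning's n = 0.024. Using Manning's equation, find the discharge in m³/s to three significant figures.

A = (b + z·y)·y = (5.13 + 2.5×1.25)×1.25 = 10.32 m²
P = b + 2y√(1+z²) = 5.13 + 2×1.25×√(1+2.5²) = 11.86 m
R = A/P = 10.32/11.86 = 0.8699 m
Q = (1/n)·A·R^(2/3)·S^(1/2) = (1/0.024) × 10.32 × 0.8699^(2/3) × 0.0078^(1/2) = 34.60 m³/s

34.6 m³/s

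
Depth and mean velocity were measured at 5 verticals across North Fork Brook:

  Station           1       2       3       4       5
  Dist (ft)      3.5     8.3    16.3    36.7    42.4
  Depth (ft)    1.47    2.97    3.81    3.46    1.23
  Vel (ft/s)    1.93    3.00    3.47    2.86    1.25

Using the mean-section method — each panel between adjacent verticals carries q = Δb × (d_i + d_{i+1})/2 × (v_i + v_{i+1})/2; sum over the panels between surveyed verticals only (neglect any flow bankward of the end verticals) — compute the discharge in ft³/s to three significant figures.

Panel 1-2: Δb = 4.8 ft, d̄ = (1.47+2.97)/2 = 2.22, v̄ = (1.93+3.00)/2 = 2.465 → q = 4.8×2.22×2.465 = 26.27 ft³/s
Panel 2-3: Δb = 8 ft, d̄ = (2.97+3.81)/2 = 3.39, v̄ = (3.00+3.47)/2 = 3.235 → q = 8×3.39×3.235 = 87.73 ft³/s
Panel 3-4: Δb = 20.4 ft, d̄ = (3.81+3.46)/2 = 3.635, v̄ = (3.47+2.86)/2 = 3.165 → q = 20.4×3.635×3.165 = 234.7 ft³/s
Panel 4-5: Δb = 5.7 ft, d̄ = (3.46+1.23)/2 = 2.345, v̄ = (2.86+1.25)/2 = 2.055 → q = 5.7×2.345×2.055 = 27.47 ft³/s
Q = Σ q = 376.2 ft³/s

376 ft³/s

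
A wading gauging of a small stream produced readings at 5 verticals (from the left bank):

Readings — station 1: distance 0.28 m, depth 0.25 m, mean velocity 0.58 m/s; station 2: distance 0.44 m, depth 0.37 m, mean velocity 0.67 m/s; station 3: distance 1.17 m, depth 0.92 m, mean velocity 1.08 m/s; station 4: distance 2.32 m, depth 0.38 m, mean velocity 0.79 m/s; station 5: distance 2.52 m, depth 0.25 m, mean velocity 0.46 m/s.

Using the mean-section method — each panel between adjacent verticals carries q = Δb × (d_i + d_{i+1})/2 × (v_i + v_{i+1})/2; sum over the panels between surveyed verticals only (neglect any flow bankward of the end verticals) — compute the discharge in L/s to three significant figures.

1180 L/s

Panel 1-2: Δb = 0.16 m, d̄ = (0.25+0.37)/2 = 0.31, v̄ = (0.58+0.67)/2 = 0.625 → q = 0.16×0.31×0.625 = 0.03100 m³/s
Panel 2-3: Δb = 0.73 m, d̄ = (0.37+0.92)/2 = 0.645, v̄ = (0.67+1.08)/2 = 0.875 → q = 0.73×0.645×0.875 = 0.4120 m³/s
Panel 3-4: Δb = 1.15 m, d̄ = (0.92+0.38)/2 = 0.65, v̄ = (1.08+0.79)/2 = 0.935 → q = 1.15×0.65×0.935 = 0.6989 m³/s
Panel 4-5: Δb = 0.2 m, d̄ = (0.38+0.25)/2 = 0.315, v̄ = (0.79+0.46)/2 = 0.625 → q = 0.2×0.315×0.625 = 0.03938 m³/s
Q = Σ q = 1.181 m³/s
= 1.181 × 1000 = 1181 L/s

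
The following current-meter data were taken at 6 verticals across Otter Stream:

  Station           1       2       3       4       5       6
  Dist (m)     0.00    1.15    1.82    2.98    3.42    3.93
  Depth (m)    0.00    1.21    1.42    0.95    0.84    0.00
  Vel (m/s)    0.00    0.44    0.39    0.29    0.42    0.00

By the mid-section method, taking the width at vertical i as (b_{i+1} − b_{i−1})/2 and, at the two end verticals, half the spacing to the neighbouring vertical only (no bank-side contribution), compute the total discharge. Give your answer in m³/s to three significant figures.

w_2 = (1.82 − 0.00)/2 = 0.91 m; q_2 = 0.44 × 1.21 × 0.91 = 0.4845 m³/s
w_3 = (2.98 − 1.15)/2 = 0.915 m; q_3 = 0.39 × 1.42 × 0.915 = 0.5067 m³/s
w_4 = (3.42 − 1.82)/2 = 0.8 m; q_4 = 0.29 × 0.95 × 0.8 = 0.2204 m³/s
w_5 = (3.93 − 2.98)/2 = 0.475 m; q_5 = 0.42 × 0.84 × 0.475 = 0.1676 m³/s
Stations 1, 6 contribute zero (depth or velocity is 0).
Q = Σ qᵢ = 1.379 m³/s

1.38 m³/s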